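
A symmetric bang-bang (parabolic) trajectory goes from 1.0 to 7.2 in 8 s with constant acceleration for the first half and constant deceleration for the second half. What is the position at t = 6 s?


Symmetric rest-to-rest: each phase covers (pf-p0)/2 in time T/2. 0.5*a*(T/2)^2 = (pf-p0)/2 => a = 4*(pf-p0)/T^2
a = 4*(7.2-1.0)/8^2 = 0.3875
t = 6 is in the deceleration phase (t > T/2).
p = pf - 0.5*a*(T-t)^2 = 7.2 - 0.5*0.3875*2^2
= 6.425


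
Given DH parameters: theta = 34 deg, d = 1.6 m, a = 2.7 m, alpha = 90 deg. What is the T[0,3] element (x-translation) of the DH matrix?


T[0,3] = a * cos(theta)
= 2.7 * cos(34 deg)
= 2.7 * 0.829
= 2.2384


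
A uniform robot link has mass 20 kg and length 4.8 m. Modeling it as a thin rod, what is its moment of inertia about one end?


I = (1/3) * m * L^2
= (1/3) * 20 * 4.8^2
= 0.333333 * 20 * 23.04
= 153.6 kg*m^2


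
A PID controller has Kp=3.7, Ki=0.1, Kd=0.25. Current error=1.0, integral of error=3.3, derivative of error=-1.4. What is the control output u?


u = Kp*e + Ki*int(e) + Kd*de/dt
= 3.7*1.0 + 0.1*3.3 + 0.25*(-1.4)
= 3.7 + 0.33 + -0.35
= 3.68


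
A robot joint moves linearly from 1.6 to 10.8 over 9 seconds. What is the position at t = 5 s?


s = t/T = 5/9 = 0.5556
p(t) = p0 + (pf-p0)*s
= 1.6 + (10.8 - 1.6) * 0.5556
= 6.7111


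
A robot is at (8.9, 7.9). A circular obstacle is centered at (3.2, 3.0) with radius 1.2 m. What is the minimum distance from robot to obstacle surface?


center_dist = sqrt((8.9-3.2)^2 + (7.9-3.0)^2)
= sqrt(32.49 + 24.01)
= 7.5166
min_dist = center_dist - radius = 7.5166 - 1.2 = 6.3166 m


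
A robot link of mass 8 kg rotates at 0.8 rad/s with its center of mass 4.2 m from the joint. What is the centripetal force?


F = m * omega^2 * r
= 8 * 0.8^2 * 4.2
= 8 * 0.64 * 4.2
= 21.504 N


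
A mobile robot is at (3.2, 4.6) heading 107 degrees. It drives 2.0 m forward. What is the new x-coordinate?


x_new = x0 + d*cos(theta)
= 3.2 + 2.0*cos(107)
= 3.2 + -0.5847
= 2.6153


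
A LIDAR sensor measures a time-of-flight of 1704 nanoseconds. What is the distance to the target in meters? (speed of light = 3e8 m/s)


tof = 1704 ns = 1.704e-06 s
dist = c * tof / 2
= 3e8 * 1.704e-06 / 2
= 255.6 m


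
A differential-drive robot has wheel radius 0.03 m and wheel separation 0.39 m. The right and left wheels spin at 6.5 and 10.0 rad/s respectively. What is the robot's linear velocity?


vR = r*wR = 0.03*6.5 = 0.195 m/s
vL = r*wL = 0.03*10.0 = 0.3 m/s
v = (vR+vL)/2 = 0.2475 m/s
omega = (vR-vL)/L = -0.2692 rad/s
linear velocity = 0.2475 m/s


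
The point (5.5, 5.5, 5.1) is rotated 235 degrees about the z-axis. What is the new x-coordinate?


Rotation about z-axis: x' = x*cos(theta) - y*sin(theta)
= 5.5 * -0.5736 - 5.5 * -0.8192
= 1.3507


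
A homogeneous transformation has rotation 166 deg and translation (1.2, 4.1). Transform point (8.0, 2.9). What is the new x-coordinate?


x' = cos(theta)*px - sin(theta)*py + tx
= -0.9703*8.0 - 0.2419*2.9 + 1.2
= -7.2639


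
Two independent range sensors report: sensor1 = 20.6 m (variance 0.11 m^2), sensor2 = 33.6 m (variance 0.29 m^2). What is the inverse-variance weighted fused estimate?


w1 = (1/var1) / (1/var1 + 1/var2)
   = 9.0909 / (9.0909 + 3.4483) = 0.725
w2 = 1 - w1 = 0.275
fused = w1*s1 + w2*s2 = 14.935 + 9.24
= 24.175 m


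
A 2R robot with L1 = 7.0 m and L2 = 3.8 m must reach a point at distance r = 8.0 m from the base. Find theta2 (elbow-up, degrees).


cos(theta2) = (r^2 - L1^2 - L2^2) / (2*L1*L2)
cos(theta2) = (64.0 - 49.0 - 14.44) / 53.2
cos(theta2) = 0.010526
theta2 = 89.3969 degrees


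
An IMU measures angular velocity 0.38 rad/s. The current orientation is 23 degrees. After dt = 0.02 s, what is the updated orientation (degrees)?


delta_theta = w * dt = 0.38 * 0.02 = 0.0076 rad
= 0.4354 deg
theta_new = 23 + 0.4354 = 23.4354 deg


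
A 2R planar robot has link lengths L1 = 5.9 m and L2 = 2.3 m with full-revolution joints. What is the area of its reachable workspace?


r_max = L1 + L2 = 8.2 m
r_min = |L1 - L2| = 3.6 m
Area = pi*(r_max^2 - r_min^2)
= pi*(67.24 - 12.96)
= pi * 54.28
= 170.5256 m^2


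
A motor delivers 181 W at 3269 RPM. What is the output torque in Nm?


omega = 3269 * 2*pi/60 = 342.3289 rad/s
tau = P / omega = 181 / 342.3289
= 0.5287 Nm


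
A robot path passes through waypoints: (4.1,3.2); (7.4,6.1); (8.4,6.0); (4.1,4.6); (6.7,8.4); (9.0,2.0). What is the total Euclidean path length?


Segment lengths:
  seg1 = sqrt((3.3)^2 + (2.9)^2) = 4.3932
  seg2 = sqrt((1.0)^2 + (-0.1)^2) = 1.005
  seg3 = sqrt((-4.3)^2 + (-1.4)^2) = 4.5222
  seg4 = sqrt((2.6)^2 + (3.8)^2) = 4.6043
  seg5 = sqrt((2.3)^2 + (-6.4)^2) = 6.8007
Total = 21.3254


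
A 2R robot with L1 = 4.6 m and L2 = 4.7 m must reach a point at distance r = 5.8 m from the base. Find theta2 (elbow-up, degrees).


cos(theta2) = (r^2 - L1^2 - L2^2) / (2*L1*L2)
cos(theta2) = (33.64 - 21.16 - 22.09) / 43.24
cos(theta2) = -0.222248
theta2 = 102.8411 degrees


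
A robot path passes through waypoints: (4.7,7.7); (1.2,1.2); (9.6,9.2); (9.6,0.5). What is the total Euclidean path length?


Segment lengths:
  seg1 = sqrt((-3.5)^2 + (-6.5)^2) = 7.3824
  seg2 = sqrt((8.4)^2 + (8.0)^2) = 11.6
  seg3 = sqrt((0.0)^2 + (-8.7)^2) = 8.7
Total = 27.6824


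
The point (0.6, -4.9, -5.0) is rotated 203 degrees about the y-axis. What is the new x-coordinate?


Rotation about y-axis: x' = x*cos(theta) + z*sin(theta)
= 0.6 * -0.9205 + -5.0 * -0.3907
= 1.4014


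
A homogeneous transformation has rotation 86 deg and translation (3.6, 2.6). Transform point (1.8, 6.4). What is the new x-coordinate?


x' = cos(theta)*px - sin(theta)*py + tx
= 0.0698*1.8 - 0.9976*6.4 + 3.6
= -2.6588


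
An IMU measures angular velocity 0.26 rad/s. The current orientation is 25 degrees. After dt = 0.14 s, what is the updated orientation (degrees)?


delta_theta = w * dt = 0.26 * 0.14 = 0.0364 rad
= 2.0856 deg
theta_new = 25 + 2.0856 = 27.0856 deg


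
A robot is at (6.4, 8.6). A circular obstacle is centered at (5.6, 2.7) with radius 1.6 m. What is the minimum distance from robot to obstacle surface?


center_dist = sqrt((6.4-5.6)^2 + (8.6-2.7)^2)
= sqrt(0.64 + 34.81)
= 5.954
min_dist = center_dist - radius = 5.954 - 1.6 = 4.354 m


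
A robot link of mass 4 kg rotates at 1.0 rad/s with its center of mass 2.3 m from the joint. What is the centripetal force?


F = m * omega^2 * r
= 4 * 1.0^2 * 2.3
= 4 * 1.0 * 2.3
= 9.2 N


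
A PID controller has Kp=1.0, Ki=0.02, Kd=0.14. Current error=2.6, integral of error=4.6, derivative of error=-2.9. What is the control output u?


u = Kp*e + Ki*int(e) + Kd*de/dt
= 1.0*2.6 + 0.02*4.6 + 0.14*(-2.9)
= 2.6 + 0.092 + -0.406
= 2.286


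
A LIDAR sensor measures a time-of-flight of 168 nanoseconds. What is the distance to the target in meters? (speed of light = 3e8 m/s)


tof = 168 ns = 1.68e-07 s
dist = c * tof / 2
= 3e8 * 1.68e-07 / 2
= 25.2 m


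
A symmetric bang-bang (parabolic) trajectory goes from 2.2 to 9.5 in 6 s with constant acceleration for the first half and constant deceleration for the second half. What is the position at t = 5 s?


Symmetric rest-to-rest: each phase covers (pf-p0)/2 in time T/2. 0.5*a*(T/2)^2 = (pf-p0)/2 => a = 4*(pf-p0)/T^2
a = 4*(9.5-2.2)/6^2 = 0.8111
t = 5 is in the deceleration phase (t > T/2).
p = pf - 0.5*a*(T-t)^2 = 9.5 - 0.5*0.8111*1^2
= 9.0944


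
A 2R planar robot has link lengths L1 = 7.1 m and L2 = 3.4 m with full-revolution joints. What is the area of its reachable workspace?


r_max = L1 + L2 = 10.5 m
r_min = |L1 - L2| = 3.7 m
Area = pi*(r_max^2 - r_min^2)
= pi*(110.25 - 13.69)
= pi * 96.56
= 303.3522 m^2


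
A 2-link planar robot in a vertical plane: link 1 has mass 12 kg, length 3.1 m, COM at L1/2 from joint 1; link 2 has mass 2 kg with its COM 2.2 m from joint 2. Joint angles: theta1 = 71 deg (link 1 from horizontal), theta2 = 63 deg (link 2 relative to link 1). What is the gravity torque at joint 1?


Horizontal distance from joint 1 to link-1 COM:
  x_c1 = (L1/2)*cos(t1) = 1.55 * 0.3256 = 0.5046 m
Horizontal distance from joint 1 to link-2 COM:
  x_c2 = L1*cos(t1) + Lc2*cos(t1+t2)
       = 3.1*0.3256 + 2.2*-0.6947 = -0.519 m
tau1 = m1*g*x_c1 + m2*g*x_c2
     = 12*9.81*0.5046 + 2*9.81*-0.519
     = 59.4051 + -10.1825
     = 49.2226 Nm


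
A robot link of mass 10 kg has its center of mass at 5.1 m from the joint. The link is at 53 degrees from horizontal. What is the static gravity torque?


tau = m*g*L*cos(angle)
= 10 * 9.81 * 5.1 * cos(53 deg)
= 10 * 9.81 * 5.1 * 0.6018
= 301.0941 Nm


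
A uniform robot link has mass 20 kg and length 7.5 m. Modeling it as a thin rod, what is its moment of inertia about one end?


I = (1/3) * m * L^2
= (1/3) * 20 * 7.5^2
= 0.333333 * 20 * 56.25
= 375.0 kg*m^2


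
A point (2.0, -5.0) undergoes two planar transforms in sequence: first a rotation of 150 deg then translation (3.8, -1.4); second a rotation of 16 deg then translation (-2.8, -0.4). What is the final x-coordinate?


After transform 1:
x1 = cos(150)*2.0 - sin(150)*-5.0 + 3.8 = 4.5679
y1 = sin(150)*2.0 + cos(150)*-5.0 + -1.4 = 3.9301
After transform 2:
x2 = cos(16)*4.5679 - sin(16)*3.9301 + -2.8
= 0.5077


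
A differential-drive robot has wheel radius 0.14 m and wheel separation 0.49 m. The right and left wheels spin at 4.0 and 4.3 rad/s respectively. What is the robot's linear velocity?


vR = r*wR = 0.14*4.0 = 0.56 m/s
vL = r*wL = 0.14*4.3 = 0.602 m/s
v = (vR+vL)/2 = 0.581 m/s
omega = (vR-vL)/L = -0.0857 rad/s
linear velocity = 0.581 m/s


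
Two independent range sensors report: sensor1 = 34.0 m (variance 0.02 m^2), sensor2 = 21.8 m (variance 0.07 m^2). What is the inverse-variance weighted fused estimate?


w1 = (1/var1) / (1/var1 + 1/var2)
   = 50.0 / (50.0 + 14.2857) = 0.7778
w2 = 1 - w1 = 0.2222
fused = w1*s1 + w2*s2 = 26.4444 + 4.8444
= 31.2889 m


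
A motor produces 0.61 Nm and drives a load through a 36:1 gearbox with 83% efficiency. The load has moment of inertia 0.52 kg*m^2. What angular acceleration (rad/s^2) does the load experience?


tau_out = tau_motor * N * eta
= 0.61 * 36 * 0.83 = 18.2268 Nm
alpha = tau_out / I = 18.2268 / 0.52
= 35.0515 rad/s^2


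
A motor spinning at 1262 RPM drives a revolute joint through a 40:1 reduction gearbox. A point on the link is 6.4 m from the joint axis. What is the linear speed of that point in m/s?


omega_motor = 1262 * 2*pi/60 = 132.1563 rad/s
omega_joint = omega_motor / 40 = 3.3039 rad/s
v = omega_joint * r = 3.3039 * 6.4
= 21.145 m/s


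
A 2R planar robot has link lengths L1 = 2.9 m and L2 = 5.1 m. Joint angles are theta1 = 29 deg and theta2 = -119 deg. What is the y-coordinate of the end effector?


Convert angles to radians: theta1 = 0.5061, theta2 = -2.0769
y = L1*sin(theta1) + L2*sin(theta1+theta2)
y = 1.4059 + -5.1
y = -3.6941


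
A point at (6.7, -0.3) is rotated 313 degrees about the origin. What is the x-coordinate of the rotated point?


x' = x*cos(theta) - y*sin(theta)
cos(313 deg) = 0.682, sin(313 deg) = -0.7314
x' = 6.7 * 0.682 - -0.3 * -0.7314
= 4.5694 - 0.2194
= 4.35


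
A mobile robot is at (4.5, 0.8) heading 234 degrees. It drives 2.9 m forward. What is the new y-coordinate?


y_new = y0 + d*sin(theta)
= 0.8 + 2.9*sin(234)
= 0.8 + -2.3461
= -1.5461


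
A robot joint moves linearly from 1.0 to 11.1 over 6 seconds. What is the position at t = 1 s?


s = t/T = 1/6 = 0.1667
p(t) = p0 + (pf-p0)*s
= 1.0 + (11.1 - 1.0) * 0.1667
= 2.6833


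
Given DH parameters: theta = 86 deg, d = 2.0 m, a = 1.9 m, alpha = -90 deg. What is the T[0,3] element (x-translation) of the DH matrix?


T[0,3] = a * cos(theta)
= 1.9 * cos(86 deg)
= 1.9 * 0.0698
= 0.1325


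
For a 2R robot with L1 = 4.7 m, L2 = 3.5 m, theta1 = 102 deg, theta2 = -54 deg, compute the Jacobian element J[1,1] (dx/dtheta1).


J[1,1] = -L1*sin(t1) - L2*sin(t1+t2)
= -4.7*sin(102) - 3.5*sin(48)
= -7.1983


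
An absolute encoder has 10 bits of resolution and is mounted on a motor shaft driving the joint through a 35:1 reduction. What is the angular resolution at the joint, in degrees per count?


counts = 2^10 = 1024
effective counts at joint = 1024 * 35 = 35840
resolution = 360 / 35840
= 0.01 deg/count


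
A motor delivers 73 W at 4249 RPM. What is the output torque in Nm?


omega = 4249 * 2*pi/60 = 444.9542 rad/s
tau = P / omega = 73 / 444.9542
= 0.1641 Nm


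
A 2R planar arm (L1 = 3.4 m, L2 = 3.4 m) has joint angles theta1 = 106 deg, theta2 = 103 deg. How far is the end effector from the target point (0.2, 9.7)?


End effector via forward kinematics:
x = L1*cos(t1) + L2*cos(t1+t2) = -3.9109
y = L1*sin(t1) + L2*sin(t1+t2) = 1.6199
Distance to target:
d = sqrt((0.2 - -3.9109)^2 + (9.7 - 1.6199)^2)
= sqrt(16.8993 + 65.2874)
= 9.0657 m


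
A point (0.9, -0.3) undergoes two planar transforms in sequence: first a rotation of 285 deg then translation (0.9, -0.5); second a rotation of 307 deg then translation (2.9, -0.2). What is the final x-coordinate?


After transform 1:
x1 = cos(285)*0.9 - sin(285)*-0.3 + 0.9 = 0.8432
y1 = sin(285)*0.9 + cos(285)*-0.3 + -0.5 = -1.447
After transform 2:
x2 = cos(307)*0.8432 - sin(307)*-1.447 + 2.9
= 2.2518


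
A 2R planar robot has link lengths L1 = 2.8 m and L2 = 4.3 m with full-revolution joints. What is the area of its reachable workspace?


r_max = L1 + L2 = 7.1 m
r_min = |L1 - L2| = 1.5 m
Area = pi*(r_max^2 - r_min^2)
= pi*(50.41 - 2.25)
= pi * 48.16
= 151.2991 m^2


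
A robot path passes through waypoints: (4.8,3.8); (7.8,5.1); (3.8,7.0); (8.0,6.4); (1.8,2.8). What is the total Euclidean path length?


Segment lengths:
  seg1 = sqrt((3.0)^2 + (1.3)^2) = 3.2696
  seg2 = sqrt((-4.0)^2 + (1.9)^2) = 4.4283
  seg3 = sqrt((4.2)^2 + (-0.6)^2) = 4.2426
  seg4 = sqrt((-6.2)^2 + (-3.6)^2) = 7.1694
Total = 19.1099


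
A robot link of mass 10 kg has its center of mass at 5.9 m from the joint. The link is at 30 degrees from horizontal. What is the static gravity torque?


tau = m*g*L*cos(angle)
= 10 * 9.81 * 5.9 * cos(30 deg)
= 10 * 9.81 * 5.9 * 0.866
= 501.2468 Nm


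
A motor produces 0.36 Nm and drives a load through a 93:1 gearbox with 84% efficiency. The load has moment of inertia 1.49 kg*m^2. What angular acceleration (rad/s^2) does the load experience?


tau_out = tau_motor * N * eta
= 0.36 * 93 * 0.84 = 28.1232 Nm
alpha = tau_out / I = 28.1232 / 1.49
= 18.8746 rad/s^2


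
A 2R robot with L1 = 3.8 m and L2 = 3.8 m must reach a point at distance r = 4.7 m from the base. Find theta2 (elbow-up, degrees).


cos(theta2) = (r^2 - L1^2 - L2^2) / (2*L1*L2)
cos(theta2) = (22.09 - 14.44 - 14.44) / 28.88
cos(theta2) = -0.235111
theta2 = 103.5982 degrees


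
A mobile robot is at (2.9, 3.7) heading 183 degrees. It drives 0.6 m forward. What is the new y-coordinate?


y_new = y0 + d*sin(theta)
= 3.7 + 0.6*sin(183)
= 3.7 + -0.0314
= 3.6686


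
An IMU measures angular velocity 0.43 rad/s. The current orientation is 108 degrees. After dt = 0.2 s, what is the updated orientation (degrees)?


delta_theta = w * dt = 0.43 * 0.2 = 0.086 rad
= 4.9274 deg
theta_new = 108 + 4.9274 = 112.9274 deg


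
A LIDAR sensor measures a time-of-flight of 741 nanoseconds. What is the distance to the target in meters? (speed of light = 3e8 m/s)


tof = 741 ns = 7.41e-07 s
dist = c * tof / 2
= 3e8 * 7.41e-07 / 2
= 111.15 m


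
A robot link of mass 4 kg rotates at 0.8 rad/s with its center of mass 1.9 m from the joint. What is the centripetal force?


F = m * omega^2 * r
= 4 * 0.8^2 * 1.9
= 4 * 0.64 * 1.9
= 4.864 N


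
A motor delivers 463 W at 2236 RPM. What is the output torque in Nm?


omega = 2236 * 2*pi/60 = 234.1534 rad/s
tau = P / omega = 463 / 234.1534
= 1.9773 Nm


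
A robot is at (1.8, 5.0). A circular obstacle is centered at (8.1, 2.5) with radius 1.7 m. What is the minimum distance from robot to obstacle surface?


center_dist = sqrt((1.8-8.1)^2 + (5.0-2.5)^2)
= sqrt(39.69 + 6.25)
= 6.7779
min_dist = center_dist - radius = 6.7779 - 1.7 = 5.0779 m


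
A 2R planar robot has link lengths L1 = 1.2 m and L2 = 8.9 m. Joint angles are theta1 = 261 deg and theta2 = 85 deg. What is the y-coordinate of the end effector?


Convert angles to radians: theta1 = 4.5553, theta2 = 1.4835
y = L1*sin(theta1) + L2*sin(theta1+theta2)
y = -1.1852 + -2.1531
y = -3.3383


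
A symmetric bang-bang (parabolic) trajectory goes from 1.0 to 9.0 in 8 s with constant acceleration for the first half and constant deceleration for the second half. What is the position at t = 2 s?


Symmetric rest-to-rest: each phase covers (pf-p0)/2 in time T/2. 0.5*a*(T/2)^2 = (pf-p0)/2 => a = 4*(pf-p0)/T^2
a = 4*(9.0-1.0)/8^2 = 0.5
t = 2 is in the acceleration phase (t <= T/2).
p = p0 + 0.5*a*t^2 = 1.0 + 0.5*0.5*2^2
= 2.0


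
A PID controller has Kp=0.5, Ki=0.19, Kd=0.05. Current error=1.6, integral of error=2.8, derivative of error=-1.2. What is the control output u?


u = Kp*e + Ki*int(e) + Kd*de/dt
= 0.5*1.6 + 0.19*2.8 + 0.05*(-1.2)
= 0.8 + 0.532 + -0.06
= 1.272


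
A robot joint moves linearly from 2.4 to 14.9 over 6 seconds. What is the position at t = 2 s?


s = t/T = 2/6 = 0.3333
p(t) = p0 + (pf-p0)*s
= 2.4 + (14.9 - 2.4) * 0.3333
= 6.5667


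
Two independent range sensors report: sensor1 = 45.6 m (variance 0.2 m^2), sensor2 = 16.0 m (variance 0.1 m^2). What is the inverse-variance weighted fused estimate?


w1 = (1/var1) / (1/var1 + 1/var2)
   = 5.0 / (5.0 + 10.0) = 0.3333
w2 = 1 - w1 = 0.6667
fused = w1*s1 + w2*s2 = 15.2 + 10.6667
= 25.8667 m


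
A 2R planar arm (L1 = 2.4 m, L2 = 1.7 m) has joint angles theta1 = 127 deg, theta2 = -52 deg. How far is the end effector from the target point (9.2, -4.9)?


End effector via forward kinematics:
x = L1*cos(t1) + L2*cos(t1+t2) = -1.0044
y = L1*sin(t1) + L2*sin(t1+t2) = 3.5588
Distance to target:
d = sqrt((9.2 - -1.0044)^2 + (-4.9 - 3.5588)^2)
= sqrt(104.129 + 71.5513)
= 13.2544 m


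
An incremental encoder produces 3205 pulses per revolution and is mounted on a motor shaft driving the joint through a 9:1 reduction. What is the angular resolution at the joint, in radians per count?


counts per rev = 3205
effective counts at joint = 3205 * 9 = 28845
resolution = 2*pi / 28845
= 2.1783e-04 rad/count


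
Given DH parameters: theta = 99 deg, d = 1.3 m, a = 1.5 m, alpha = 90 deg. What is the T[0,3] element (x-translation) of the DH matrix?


T[0,3] = a * cos(theta)
= 1.5 * cos(99 deg)
= 1.5 * -0.1564
= -0.2347


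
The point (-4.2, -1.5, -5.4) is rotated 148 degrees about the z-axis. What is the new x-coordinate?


Rotation about z-axis: x' = x*cos(theta) - y*sin(theta)
= -4.2 * -0.848 - -1.5 * 0.5299
= 4.3567


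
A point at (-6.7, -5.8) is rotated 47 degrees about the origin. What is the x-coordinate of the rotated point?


x' = x*cos(theta) - y*sin(theta)
cos(47 deg) = 0.682, sin(47 deg) = 0.7314
x' = -6.7 * 0.682 - -5.8 * 0.7314
= -4.5694 - -4.2419
= -0.3275


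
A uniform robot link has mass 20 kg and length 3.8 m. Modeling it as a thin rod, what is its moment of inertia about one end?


I = (1/3) * m * L^2
= (1/3) * 20 * 3.8^2
= 0.333333 * 20 * 14.44
= 96.2667 kg*m^2


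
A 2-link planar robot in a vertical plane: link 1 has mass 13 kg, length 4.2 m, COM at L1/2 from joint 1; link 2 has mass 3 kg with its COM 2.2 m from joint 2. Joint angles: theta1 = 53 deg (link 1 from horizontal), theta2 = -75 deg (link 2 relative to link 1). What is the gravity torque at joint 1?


Horizontal distance from joint 1 to link-1 COM:
  x_c1 = (L1/2)*cos(t1) = 2.1 * 0.6018 = 1.2638 m
Horizontal distance from joint 1 to link-2 COM:
  x_c2 = L1*cos(t1) + Lc2*cos(t1+t2)
       = 4.2*0.6018 + 2.2*0.9272 = 4.5674 m
tau1 = m1*g*x_c1 + m2*g*x_c2
     = 13*9.81*1.2638 + 3*9.81*4.5674
     = 161.1739 + 134.4194
     = 295.5933 Nm


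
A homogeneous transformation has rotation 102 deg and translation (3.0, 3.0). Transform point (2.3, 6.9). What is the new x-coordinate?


x' = cos(theta)*px - sin(theta)*py + tx
= -0.2079*2.3 - 0.9781*6.9 + 3.0
= -4.2274


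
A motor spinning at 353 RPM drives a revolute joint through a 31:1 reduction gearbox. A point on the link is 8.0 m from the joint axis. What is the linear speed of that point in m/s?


omega_motor = 353 * 2*pi/60 = 36.9661 rad/s
omega_joint = omega_motor / 31 = 1.1925 rad/s
v = omega_joint * r = 1.1925 * 8.0
= 9.5396 m/s


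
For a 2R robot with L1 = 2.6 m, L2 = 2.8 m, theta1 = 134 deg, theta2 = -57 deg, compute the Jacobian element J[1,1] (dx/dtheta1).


J[1,1] = -L1*sin(t1) - L2*sin(t1+t2)
= -2.6*sin(134) - 2.8*sin(77)
= -4.5985


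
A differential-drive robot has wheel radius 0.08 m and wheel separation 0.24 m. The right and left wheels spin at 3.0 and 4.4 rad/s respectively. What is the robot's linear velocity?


vR = r*wR = 0.08*3.0 = 0.24 m/s
vL = r*wL = 0.08*4.4 = 0.352 m/s
v = (vR+vL)/2 = 0.296 m/s
omega = (vR-vL)/L = -0.4667 rad/s
linear velocity = 0.296 m/s


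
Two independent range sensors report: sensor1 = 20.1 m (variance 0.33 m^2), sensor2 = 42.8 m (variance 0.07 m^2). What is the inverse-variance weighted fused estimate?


w1 = (1/var1) / (1/var1 + 1/var2)
   = 3.0303 / (3.0303 + 14.2857) = 0.175
w2 = 1 - w1 = 0.825
fused = w1*s1 + w2*s2 = 3.5175 + 35.31
= 38.8275 m


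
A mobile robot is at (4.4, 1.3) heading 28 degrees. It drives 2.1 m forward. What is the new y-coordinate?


y_new = y0 + d*sin(theta)
= 1.3 + 2.1*sin(28)
= 1.3 + 0.9859
= 2.2859


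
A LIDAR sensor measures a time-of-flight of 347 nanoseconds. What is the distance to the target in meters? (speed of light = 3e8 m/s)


tof = 347 ns = 3.47e-07 s
dist = c * tof / 2
= 3e8 * 3.47e-07 / 2
= 52.05 m


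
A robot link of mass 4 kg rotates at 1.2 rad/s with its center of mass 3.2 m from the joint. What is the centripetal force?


F = m * omega^2 * r
= 4 * 1.2^2 * 3.2
= 4 * 1.44 * 3.2
= 18.432 N


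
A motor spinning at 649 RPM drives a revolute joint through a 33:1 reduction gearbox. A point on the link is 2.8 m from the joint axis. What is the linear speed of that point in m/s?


omega_motor = 649 * 2*pi/60 = 67.9631 rad/s
omega_joint = omega_motor / 33 = 2.0595 rad/s
v = omega_joint * r = 2.0595 * 2.8
= 5.7666 m/s


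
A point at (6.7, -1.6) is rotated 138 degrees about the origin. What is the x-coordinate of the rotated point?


x' = x*cos(theta) - y*sin(theta)
cos(138 deg) = -0.7431, sin(138 deg) = 0.6691
x' = 6.7 * -0.7431 - -1.6 * 0.6691
= -4.9791 - -1.0706
= -3.9085


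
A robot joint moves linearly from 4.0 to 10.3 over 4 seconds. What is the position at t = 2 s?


s = t/T = 2/4 = 0.5
p(t) = p0 + (pf-p0)*s
= 4.0 + (10.3 - 4.0) * 0.5
= 7.15


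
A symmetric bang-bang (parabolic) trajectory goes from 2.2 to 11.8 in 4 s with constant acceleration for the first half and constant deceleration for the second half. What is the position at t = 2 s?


Symmetric rest-to-rest: each phase covers (pf-p0)/2 in time T/2. 0.5*a*(T/2)^2 = (pf-p0)/2 => a = 4*(pf-p0)/T^2
a = 4*(11.8-2.2)/4^2 = 2.4
t = 2 is in the acceleration phase (t <= T/2).
p = p0 + 0.5*a*t^2 = 2.2 + 0.5*2.4*2^2
= 7.0


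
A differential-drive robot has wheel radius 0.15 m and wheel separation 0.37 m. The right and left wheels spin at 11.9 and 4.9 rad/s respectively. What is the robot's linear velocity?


vR = r*wR = 0.15*11.9 = 1.785 m/s
vL = r*wL = 0.15*4.9 = 0.735 m/s
v = (vR+vL)/2 = 1.26 m/s
omega = (vR-vL)/L = 2.8378 rad/s
linear velocity = 1.26 m/s


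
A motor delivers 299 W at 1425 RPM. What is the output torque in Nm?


omega = 1425 * 2*pi/60 = 149.2257 rad/s
tau = P / omega = 299 / 149.2257
= 2.0037 Nm


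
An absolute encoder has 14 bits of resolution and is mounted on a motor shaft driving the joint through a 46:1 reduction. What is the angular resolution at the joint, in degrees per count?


counts = 2^14 = 16384
effective counts at joint = 16384 * 46 = 753664
resolution = 360 / 753664
= 4.7767e-04 deg/count


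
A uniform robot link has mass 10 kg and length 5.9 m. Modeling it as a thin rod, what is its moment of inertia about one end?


I = (1/3) * m * L^2
= (1/3) * 10 * 5.9^2
= 0.333333 * 10 * 34.81
= 116.0333 kg*m^2


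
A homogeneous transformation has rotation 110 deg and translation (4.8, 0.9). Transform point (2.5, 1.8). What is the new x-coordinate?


x' = cos(theta)*px - sin(theta)*py + tx
= -0.342*2.5 - 0.9397*1.8 + 4.8
= 2.2535


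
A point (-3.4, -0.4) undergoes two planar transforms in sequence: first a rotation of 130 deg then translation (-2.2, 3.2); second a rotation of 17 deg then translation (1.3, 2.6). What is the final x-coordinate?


After transform 1:
x1 = cos(130)*-3.4 - sin(130)*-0.4 + -2.2 = 0.2919
y1 = sin(130)*-3.4 + cos(130)*-0.4 + 3.2 = 0.8526
After transform 2:
x2 = cos(17)*0.2919 - sin(17)*0.8526 + 1.3
= 1.3299


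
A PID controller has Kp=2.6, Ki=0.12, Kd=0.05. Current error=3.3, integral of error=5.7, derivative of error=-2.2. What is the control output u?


u = Kp*e + Ki*int(e) + Kd*de/dt
= 2.6*3.3 + 0.12*5.7 + 0.05*(-2.2)
= 8.58 + 0.684 + -0.11
= 9.154


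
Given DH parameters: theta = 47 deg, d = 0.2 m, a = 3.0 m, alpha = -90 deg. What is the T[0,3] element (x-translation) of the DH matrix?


T[0,3] = a * cos(theta)
= 3.0 * cos(47 deg)
= 3.0 * 0.682
= 2.046


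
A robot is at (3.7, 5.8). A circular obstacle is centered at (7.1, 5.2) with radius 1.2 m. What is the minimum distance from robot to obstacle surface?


center_dist = sqrt((3.7-7.1)^2 + (5.8-5.2)^2)
= sqrt(11.56 + 0.36)
= 3.4525
min_dist = center_dist - radius = 3.4525 - 1.2 = 2.2525 m


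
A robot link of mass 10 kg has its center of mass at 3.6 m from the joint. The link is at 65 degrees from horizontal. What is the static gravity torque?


tau = m*g*L*cos(angle)
= 10 * 9.81 * 3.6 * cos(65 deg)
= 10 * 9.81 * 3.6 * 0.4226
= 149.2519 Nm


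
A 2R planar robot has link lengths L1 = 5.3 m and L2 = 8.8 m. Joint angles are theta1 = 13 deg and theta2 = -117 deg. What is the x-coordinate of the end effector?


Convert angles to radians: theta1 = 0.2269, theta2 = -2.042
x = L1*cos(theta1) + L2*cos(theta1+theta2)
x = 5.1642 + -2.1289
x = 3.0352


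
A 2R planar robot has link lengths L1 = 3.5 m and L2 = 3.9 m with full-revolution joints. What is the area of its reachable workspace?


r_max = L1 + L2 = 7.4 m
r_min = |L1 - L2| = 0.4 m
Area = pi*(r_max^2 - r_min^2)
= pi*(54.76 - 0.16)
= pi * 54.6
= 171.531 m^2


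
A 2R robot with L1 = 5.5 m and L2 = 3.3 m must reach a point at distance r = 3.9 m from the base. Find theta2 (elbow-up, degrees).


cos(theta2) = (r^2 - L1^2 - L2^2) / (2*L1*L2)
cos(theta2) = (15.21 - 30.25 - 10.89) / 36.3
cos(theta2) = -0.714325
theta2 = 135.5879 degrees


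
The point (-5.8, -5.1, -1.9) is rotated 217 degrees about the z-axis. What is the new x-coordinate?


Rotation about z-axis: x' = x*cos(theta) - y*sin(theta)
= -5.8 * -0.7986 - -5.1 * -0.6018
= 1.5628


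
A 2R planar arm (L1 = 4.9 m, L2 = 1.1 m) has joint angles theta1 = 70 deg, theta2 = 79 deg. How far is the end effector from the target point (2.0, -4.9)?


End effector via forward kinematics:
x = L1*cos(t1) + L2*cos(t1+t2) = 0.733
y = L1*sin(t1) + L2*sin(t1+t2) = 5.171
Distance to target:
d = sqrt((2.0 - 0.733)^2 + (-4.9 - 5.171)^2)
= sqrt(1.6053 + 101.4258)
= 10.1504 m


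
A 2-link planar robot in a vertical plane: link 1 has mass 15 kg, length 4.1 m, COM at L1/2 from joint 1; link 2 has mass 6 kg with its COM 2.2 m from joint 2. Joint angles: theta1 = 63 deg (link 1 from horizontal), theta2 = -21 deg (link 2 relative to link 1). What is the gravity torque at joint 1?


Horizontal distance from joint 1 to link-1 COM:
  x_c1 = (L1/2)*cos(t1) = 2.05 * 0.454 = 0.9307 m
Horizontal distance from joint 1 to link-2 COM:
  x_c2 = L1*cos(t1) + Lc2*cos(t1+t2)
       = 4.1*0.454 + 2.2*0.7431 = 3.4963 m
tau1 = m1*g*x_c1 + m2*g*x_c2
     = 15*9.81*0.9307 + 6*9.81*3.4963
     = 136.9496 + 205.791
     = 342.7407 Nm


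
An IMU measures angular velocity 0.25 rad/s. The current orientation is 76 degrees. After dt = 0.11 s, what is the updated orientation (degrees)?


delta_theta = w * dt = 0.25 * 0.11 = 0.0275 rad
= 1.5756 deg
theta_new = 76 + 1.5756 = 77.5756 deg


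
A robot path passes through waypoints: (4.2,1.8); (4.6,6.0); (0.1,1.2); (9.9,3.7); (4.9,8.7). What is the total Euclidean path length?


Segment lengths:
  seg1 = sqrt((0.4)^2 + (4.2)^2) = 4.219
  seg2 = sqrt((-4.5)^2 + (-4.8)^2) = 6.5795
  seg3 = sqrt((9.8)^2 + (2.5)^2) = 10.1139
  seg4 = sqrt((-5.0)^2 + (5.0)^2) = 7.0711
Total = 27.9834


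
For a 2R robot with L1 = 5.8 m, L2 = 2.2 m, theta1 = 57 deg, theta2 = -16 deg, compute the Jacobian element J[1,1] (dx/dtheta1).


J[1,1] = -L1*sin(t1) - L2*sin(t1+t2)
= -5.8*sin(57) - 2.2*sin(41)
= -6.3076


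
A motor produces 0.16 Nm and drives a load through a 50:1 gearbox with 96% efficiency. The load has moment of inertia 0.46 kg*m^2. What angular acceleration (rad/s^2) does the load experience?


tau_out = tau_motor * N * eta
= 0.16 * 50 * 0.96 = 7.68 Nm
alpha = tau_out / I = 7.68 / 0.46
= 16.6957 rad/s^2


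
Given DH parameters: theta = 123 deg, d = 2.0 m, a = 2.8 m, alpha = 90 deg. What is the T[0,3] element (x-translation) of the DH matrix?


T[0,3] = a * cos(theta)
= 2.8 * cos(123 deg)
= 2.8 * -0.5446
= -1.525


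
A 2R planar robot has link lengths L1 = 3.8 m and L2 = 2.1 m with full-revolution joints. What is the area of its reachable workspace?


r_max = L1 + L2 = 5.9 m
r_min = |L1 - L2| = 1.7 m
Area = pi*(r_max^2 - r_min^2)
= pi*(34.81 - 2.89)
= pi * 31.92
= 100.2796 m^2


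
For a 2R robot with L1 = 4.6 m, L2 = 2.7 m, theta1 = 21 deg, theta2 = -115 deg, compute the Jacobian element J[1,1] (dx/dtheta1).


J[1,1] = -L1*sin(t1) - L2*sin(t1+t2)
= -4.6*sin(21) - 2.7*sin(-94)
= 1.0449


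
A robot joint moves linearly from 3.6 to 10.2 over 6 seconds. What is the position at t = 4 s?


s = t/T = 4/6 = 0.6667
p(t) = p0 + (pf-p0)*s
= 3.6 + (10.2 - 3.6) * 0.6667
= 8.0


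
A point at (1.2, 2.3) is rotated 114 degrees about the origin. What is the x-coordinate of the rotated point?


x' = x*cos(theta) - y*sin(theta)
cos(114 deg) = -0.4067, sin(114 deg) = 0.9135
x' = 1.2 * -0.4067 - 2.3 * 0.9135
= -0.4881 - 2.1012
= -2.5892


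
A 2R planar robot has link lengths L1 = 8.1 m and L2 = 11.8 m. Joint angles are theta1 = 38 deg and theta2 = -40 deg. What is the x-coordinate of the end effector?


Convert angles to radians: theta1 = 0.6632, theta2 = -0.6981
x = L1*cos(theta1) + L2*cos(theta1+theta2)
x = 6.3829 + 11.7928
x = 18.1757


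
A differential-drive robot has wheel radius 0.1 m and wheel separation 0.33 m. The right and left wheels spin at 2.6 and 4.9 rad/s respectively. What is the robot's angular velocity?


vR = r*wR = 0.1*2.6 = 0.26 m/s
vL = r*wL = 0.1*4.9 = 0.49 m/s
v = (vR+vL)/2 = 0.375 m/s
omega = (vR-vL)/L = -0.697 rad/s
angular velocity = -0.697 rad/s


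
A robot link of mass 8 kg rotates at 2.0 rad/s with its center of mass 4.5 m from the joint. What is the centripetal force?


F = m * omega^2 * r
= 8 * 2.0^2 * 4.5
= 8 * 4.0 * 4.5
= 144.0 N


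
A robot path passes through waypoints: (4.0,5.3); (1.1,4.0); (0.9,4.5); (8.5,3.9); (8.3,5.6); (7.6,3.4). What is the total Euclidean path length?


Segment lengths:
  seg1 = sqrt((-2.9)^2 + (-1.3)^2) = 3.178
  seg2 = sqrt((-0.2)^2 + (0.5)^2) = 0.5385
  seg3 = sqrt((7.6)^2 + (-0.6)^2) = 7.6236
  seg4 = sqrt((-0.2)^2 + (1.7)^2) = 1.7117
  seg5 = sqrt((-0.7)^2 + (-2.2)^2) = 2.3087
Total = 15.3606


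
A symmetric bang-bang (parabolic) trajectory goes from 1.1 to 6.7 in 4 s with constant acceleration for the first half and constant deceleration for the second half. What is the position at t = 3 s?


Symmetric rest-to-rest: each phase covers (pf-p0)/2 in time T/2. 0.5*a*(T/2)^2 = (pf-p0)/2 => a = 4*(pf-p0)/T^2
a = 4*(6.7-1.1)/4^2 = 1.4
t = 3 is in the deceleration phase (t > T/2).
p = pf - 0.5*a*(T-t)^2 = 6.7 - 0.5*1.4*1^2
= 6.0


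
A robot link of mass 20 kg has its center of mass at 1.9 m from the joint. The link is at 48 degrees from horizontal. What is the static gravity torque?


tau = m*g*L*cos(angle)
= 20 * 9.81 * 1.9 * cos(48 deg)
= 20 * 9.81 * 1.9 * 0.6691
= 249.4385 Nm


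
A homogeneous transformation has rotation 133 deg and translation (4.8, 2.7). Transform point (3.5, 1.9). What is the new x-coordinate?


x' = cos(theta)*px - sin(theta)*py + tx
= -0.682*3.5 - 0.7314*1.9 + 4.8
= 1.0234


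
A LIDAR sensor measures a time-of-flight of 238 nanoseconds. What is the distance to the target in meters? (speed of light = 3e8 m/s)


tof = 238 ns = 2.38e-07 s
dist = c * tof / 2
= 3e8 * 2.38e-07 / 2
= 35.7 m


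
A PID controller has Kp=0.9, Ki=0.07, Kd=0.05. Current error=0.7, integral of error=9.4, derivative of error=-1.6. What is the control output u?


u = Kp*e + Ki*int(e) + Kd*de/dt
= 0.9*0.7 + 0.07*9.4 + 0.05*(-1.6)
= 0.63 + 0.658 + -0.08
= 1.208


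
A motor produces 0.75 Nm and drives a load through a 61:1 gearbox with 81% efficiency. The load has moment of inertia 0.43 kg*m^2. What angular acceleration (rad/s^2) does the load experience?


tau_out = tau_motor * N * eta
= 0.75 * 61 * 0.81 = 37.0575 Nm
alpha = tau_out / I = 37.0575 / 0.43
= 86.1802 rad/s^2


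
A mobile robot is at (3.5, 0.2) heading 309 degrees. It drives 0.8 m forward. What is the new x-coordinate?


x_new = x0 + d*cos(theta)
= 3.5 + 0.8*cos(309)
= 3.5 + 0.5035
= 4.0035


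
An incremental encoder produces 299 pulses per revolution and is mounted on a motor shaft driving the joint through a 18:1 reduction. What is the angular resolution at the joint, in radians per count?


counts per rev = 299
effective counts at joint = 299 * 18 = 5382
resolution = 2*pi / 5382
= 0.0012 rad/count


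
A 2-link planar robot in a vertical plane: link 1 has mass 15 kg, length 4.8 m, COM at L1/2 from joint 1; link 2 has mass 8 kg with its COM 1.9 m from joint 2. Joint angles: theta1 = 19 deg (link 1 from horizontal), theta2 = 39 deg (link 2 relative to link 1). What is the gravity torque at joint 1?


Horizontal distance from joint 1 to link-1 COM:
  x_c1 = (L1/2)*cos(t1) = 2.4 * 0.9455 = 2.2692 m
Horizontal distance from joint 1 to link-2 COM:
  x_c2 = L1*cos(t1) + Lc2*cos(t1+t2)
       = 4.8*0.9455 + 1.9*0.5299 = 5.5453 m
tau1 = m1*g*x_c1 + m2*g*x_c2
     = 15*9.81*2.2692 + 8*9.81*5.5453
     = 333.9193 + 435.198
     = 769.1173 Nm


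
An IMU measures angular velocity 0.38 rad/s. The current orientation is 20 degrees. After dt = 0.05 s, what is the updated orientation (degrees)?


delta_theta = w * dt = 0.38 * 0.05 = 0.019 rad
= 1.0886 deg
theta_new = 20 + 1.0886 = 21.0886 deg


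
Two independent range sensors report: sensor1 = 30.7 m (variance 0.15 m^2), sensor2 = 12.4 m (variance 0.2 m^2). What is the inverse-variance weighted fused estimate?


w1 = (1/var1) / (1/var1 + 1/var2)
   = 6.6667 / (6.6667 + 5.0) = 0.5714
w2 = 1 - w1 = 0.4286
fused = w1*s1 + w2*s2 = 17.5429 + 5.3143
= 22.8571 m


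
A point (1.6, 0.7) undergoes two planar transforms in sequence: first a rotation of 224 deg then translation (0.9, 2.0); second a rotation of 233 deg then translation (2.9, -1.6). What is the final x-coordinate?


After transform 1:
x1 = cos(224)*1.6 - sin(224)*0.7 + 0.9 = 0.2353
y1 = sin(224)*1.6 + cos(224)*0.7 + 2.0 = 0.385
After transform 2:
x2 = cos(233)*0.2353 - sin(233)*0.385 + 2.9
= 3.0659


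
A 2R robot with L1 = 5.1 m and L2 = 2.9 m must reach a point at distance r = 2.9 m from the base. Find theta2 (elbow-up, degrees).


cos(theta2) = (r^2 - L1^2 - L2^2) / (2*L1*L2)
cos(theta2) = (8.41 - 26.01 - 8.41) / 29.58
cos(theta2) = -0.87931
theta2 = 151.5593 degrees


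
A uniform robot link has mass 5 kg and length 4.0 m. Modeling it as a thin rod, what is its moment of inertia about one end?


I = (1/3) * m * L^2
= (1/3) * 5 * 4.0^2
= 0.333333 * 5 * 16.0
= 26.6667 kg*m^2


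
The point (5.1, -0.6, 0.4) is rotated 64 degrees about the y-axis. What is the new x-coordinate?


Rotation about y-axis: x' = x*cos(theta) + z*sin(theta)
= 5.1 * 0.4384 + 0.4 * 0.8988
= 2.5952


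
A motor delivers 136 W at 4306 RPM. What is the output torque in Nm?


omega = 4306 * 2*pi/60 = 450.9233 rad/s
tau = P / omega = 136 / 450.9233
= 0.3016 Nm


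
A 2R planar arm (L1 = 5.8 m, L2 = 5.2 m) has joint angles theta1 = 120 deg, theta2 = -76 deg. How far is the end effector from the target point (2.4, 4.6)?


End effector via forward kinematics:
x = L1*cos(t1) + L2*cos(t1+t2) = 0.8406
y = L1*sin(t1) + L2*sin(t1+t2) = 8.6352
Distance to target:
d = sqrt((2.4 - 0.8406)^2 + (4.6 - 8.6352)^2)
= sqrt(2.4318 + 16.2826)
= 4.326 m


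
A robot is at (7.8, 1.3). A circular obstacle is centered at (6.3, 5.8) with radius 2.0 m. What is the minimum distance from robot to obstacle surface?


center_dist = sqrt((7.8-6.3)^2 + (1.3-5.8)^2)
= sqrt(2.25 + 20.25)
= 4.7434
min_dist = center_dist - radius = 4.7434 - 2.0 = 2.7434 m


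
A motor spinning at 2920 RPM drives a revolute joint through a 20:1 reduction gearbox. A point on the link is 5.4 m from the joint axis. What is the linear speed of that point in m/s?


omega_motor = 2920 * 2*pi/60 = 305.7817 rad/s
omega_joint = omega_motor / 20 = 15.2891 rad/s
v = omega_joint * r = 15.2891 * 5.4
= 82.5611 m/s


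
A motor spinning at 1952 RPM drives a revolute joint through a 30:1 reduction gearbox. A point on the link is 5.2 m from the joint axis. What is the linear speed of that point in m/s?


omega_motor = 1952 * 2*pi/60 = 204.413 rad/s
omega_joint = omega_motor / 30 = 6.8138 rad/s
v = omega_joint * r = 6.8138 * 5.2
= 35.4316 m/s


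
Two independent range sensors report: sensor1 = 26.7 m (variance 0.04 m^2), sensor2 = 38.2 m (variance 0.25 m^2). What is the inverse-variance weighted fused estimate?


w1 = (1/var1) / (1/var1 + 1/var2)
   = 25.0 / (25.0 + 4.0) = 0.8621
w2 = 1 - w1 = 0.1379
fused = w1*s1 + w2*s2 = 23.0172 + 5.269
= 28.2862 m


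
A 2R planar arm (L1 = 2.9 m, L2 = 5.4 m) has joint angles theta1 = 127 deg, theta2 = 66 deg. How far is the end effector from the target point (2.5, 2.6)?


End effector via forward kinematics:
x = L1*cos(t1) + L2*cos(t1+t2) = -7.0069
y = L1*sin(t1) + L2*sin(t1+t2) = 1.1013
Distance to target:
d = sqrt((2.5 - -7.0069)^2 + (2.6 - 1.1013)^2)
= sqrt(90.3804 + 2.2461)
= 9.6243 m


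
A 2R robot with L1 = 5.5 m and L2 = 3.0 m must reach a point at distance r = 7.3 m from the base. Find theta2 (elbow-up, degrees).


cos(theta2) = (r^2 - L1^2 - L2^2) / (2*L1*L2)
cos(theta2) = (53.29 - 30.25 - 9.0) / 33.0
cos(theta2) = 0.425455
theta2 = 64.8206 degrees


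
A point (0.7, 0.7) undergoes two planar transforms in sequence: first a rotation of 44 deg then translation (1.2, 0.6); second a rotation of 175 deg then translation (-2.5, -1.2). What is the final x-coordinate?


After transform 1:
x1 = cos(44)*0.7 - sin(44)*0.7 + 1.2 = 1.2173
y1 = sin(44)*0.7 + cos(44)*0.7 + 0.6 = 1.5898
After transform 2:
x2 = cos(175)*1.2173 - sin(175)*1.5898 + -2.5
= -3.8512


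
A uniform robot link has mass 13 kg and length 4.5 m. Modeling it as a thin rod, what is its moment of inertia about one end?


I = (1/3) * m * L^2
= (1/3) * 13 * 4.5^2
= 0.333333 * 13 * 20.25
= 87.75 kg*m^2


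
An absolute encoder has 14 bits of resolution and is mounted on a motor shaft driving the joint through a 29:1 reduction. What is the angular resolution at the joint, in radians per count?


counts = 2^14 = 16384
effective counts at joint = 16384 * 29 = 475136
resolution = 2*pi / 475136
= 1.3224e-05 rad/count


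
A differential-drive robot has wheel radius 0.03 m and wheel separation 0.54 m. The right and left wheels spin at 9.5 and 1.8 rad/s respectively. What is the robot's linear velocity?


vR = r*wR = 0.03*9.5 = 0.285 m/s
vL = r*wL = 0.03*1.8 = 0.054 m/s
v = (vR+vL)/2 = 0.1695 m/s
omega = (vR-vL)/L = 0.4278 rad/s
linear velocity = 0.1695 m/s
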